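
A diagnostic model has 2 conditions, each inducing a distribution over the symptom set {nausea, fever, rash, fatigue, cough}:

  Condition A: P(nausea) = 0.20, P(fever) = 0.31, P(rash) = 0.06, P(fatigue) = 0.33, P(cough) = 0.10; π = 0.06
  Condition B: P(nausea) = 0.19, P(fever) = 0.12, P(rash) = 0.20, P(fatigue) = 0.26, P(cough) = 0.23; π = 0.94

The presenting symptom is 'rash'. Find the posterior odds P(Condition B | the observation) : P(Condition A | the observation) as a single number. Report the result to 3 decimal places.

52.222

Posterior odds = (π_i f_i(x)) / (π_j f_j(x)); the normalising sum cancels.
Evaluate each component's likelihood at the observed value:
  L_A = 0.06
  L_B = 0.2
Odds = (0.94/0.06) × (0.2/0.06) = 15.6667 × 3.33333 ≈ 52.222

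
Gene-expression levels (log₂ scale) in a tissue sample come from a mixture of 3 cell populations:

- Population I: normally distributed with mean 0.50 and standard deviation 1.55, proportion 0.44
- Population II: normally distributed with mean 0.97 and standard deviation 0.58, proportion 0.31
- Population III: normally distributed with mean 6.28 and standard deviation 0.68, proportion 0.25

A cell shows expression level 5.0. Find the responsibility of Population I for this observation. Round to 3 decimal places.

The responsibility of component k is P(Z=k) f_k(x) divided by Σ_j P(Z=j) f_j(x).
Component likelihoods at x = 5.0:
  L_I = 0.00380457
  L_II = 2.25908e-11
  L_III = 0.0997685
Weight by the priors:
  P(Z=I)·L_I = 0.44 × 0.00380457 = 0.00167401
  P(Z=II)·L_II = 0.31 × 2.25908e-11 = 7.00314e-12
  P(Z=III)·L_III = 0.25 × 0.0997685 = 0.0249421
Normaliser: 0.00167401 + 7.00314e-12 + 0.0249421 = 0.0266161
P(Population I | data) ≈ 0.063

0.063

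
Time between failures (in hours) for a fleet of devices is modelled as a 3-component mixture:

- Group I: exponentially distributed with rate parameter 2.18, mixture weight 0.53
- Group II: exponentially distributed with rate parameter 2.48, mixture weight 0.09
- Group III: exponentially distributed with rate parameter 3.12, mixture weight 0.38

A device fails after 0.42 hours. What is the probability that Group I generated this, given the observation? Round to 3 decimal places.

P(component k | x) = π_k·f_k(x) / marginal(x), where marginal(x) = Σ_j π_j·f_j(x).
Component likelihoods at x = 0.42 hours:
  L_I = 2.18·e^(−2.18·0.42) = 2.18·e^(−0.9156) = 0.872603
  L_II = 2.48·e^(−2.48·0.42) = 2.48·e^(−1.0416) = 0.875166
  L_III = 3.12·e^(−3.12·0.42) = 3.12·e^(−1.3104) = 0.841502
Unnormalised posteriors:
  π_I·L_I = 0.53 × 0.872603 = 0.462479
  π_II·L_II = 0.09 × 0.875166 = 0.078765
  π_III·L_III = 0.38 × 0.841502 = 0.319771
Marginal: 0.462479 + 0.078765 + 0.319771 = 0.861015
So the posterior for Group I is 0.462479 / 0.861015 ≈ 0.537.

0.537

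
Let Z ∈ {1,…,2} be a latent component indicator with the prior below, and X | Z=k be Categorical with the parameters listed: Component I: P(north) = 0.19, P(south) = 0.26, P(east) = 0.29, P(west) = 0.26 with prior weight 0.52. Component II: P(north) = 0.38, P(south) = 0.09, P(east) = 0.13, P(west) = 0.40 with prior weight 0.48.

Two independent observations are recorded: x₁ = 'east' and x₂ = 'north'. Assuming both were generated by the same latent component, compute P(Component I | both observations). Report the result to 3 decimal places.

0.547

The responsibility of component k is π_k f_k(x) divided by Σ_j π_j f_j(x).
Since both observations come from the same component, the likelihood for component k is f_k(x₁)·f_k(x₂).
  p_I = [P(east | comp) = 0.29] × [0.19] = 0.0551
  p_II = [P(east | comp) = 0.13] × [0.38] = 0.0494
Prior × likelihood for each component:
  π_I·p_I = 0.52 × 0.0551 = 0.028652
  π_II·p_II = 0.48 × 0.0494 = 0.023712
Marginal: 0.028652 + 0.023712 = 0.052364
So the posterior for Component I is 0.028652 / 0.052364 ≈ 0.547.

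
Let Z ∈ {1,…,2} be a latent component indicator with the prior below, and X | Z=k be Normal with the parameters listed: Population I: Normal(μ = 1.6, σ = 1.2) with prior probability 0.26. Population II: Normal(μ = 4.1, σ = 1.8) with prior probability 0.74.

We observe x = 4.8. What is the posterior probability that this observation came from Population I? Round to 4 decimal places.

0.0160

P(component k | x) = π_k·f_k(x) / marginal(x), where marginal(x) = Σ_j π_j·f_j(x).
Normal densities:
  f_I = 0.00949666
  f_II = 0.205493
Multiply by the mixture weights:
  π_I·f_I = 0.26 × 0.00949666 = 0.00246913
  π_II·f_II = 0.74 × 0.205493 = 0.152065
Evidence: 0.00246913 + 0.152065 = 0.154534
P(Population I | the observation) ≈ 0.0160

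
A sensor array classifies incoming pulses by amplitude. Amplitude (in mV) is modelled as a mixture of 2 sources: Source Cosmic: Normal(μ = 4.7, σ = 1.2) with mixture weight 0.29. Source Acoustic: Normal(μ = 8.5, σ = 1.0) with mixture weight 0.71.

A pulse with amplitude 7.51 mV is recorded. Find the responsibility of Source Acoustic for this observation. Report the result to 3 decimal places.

0.965

The responsibility of component k is π_k f_k(x) divided by Σ_j π_j f_j(x).
Evaluate each component's likelihood at the observed value:
  L_Cosmic = (1/(1.2·√(2π)))·exp(−(7.51−4.7)²/(2·1.2²)) = 0.332452·exp(-2.74170) = 0.02143
  L_Acoustic = (1/(1.0·√(2π)))·exp(−(7.51−8.5)²/(2·1.0²)) = 0.398942·exp(-0.49005) = 0.24439
Prior × likelihood for each component:
  π_Cosmic·L_Cosmic = 0.29 × 0.02143 = 0.00621471
  π_Acoustic·L_Acoustic = 0.71 × 0.24439 = 0.173517
Sum: 0.00621471 + 0.173517 = 0.179732
P(Source Acoustic | x) ≈ 0.965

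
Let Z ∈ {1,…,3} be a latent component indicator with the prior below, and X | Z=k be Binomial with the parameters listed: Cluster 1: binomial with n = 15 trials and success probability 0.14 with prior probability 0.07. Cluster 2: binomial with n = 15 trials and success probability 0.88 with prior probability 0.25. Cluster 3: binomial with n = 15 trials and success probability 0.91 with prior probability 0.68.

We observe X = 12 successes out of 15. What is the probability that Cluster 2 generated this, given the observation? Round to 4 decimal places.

0.3682

By Bayes' theorem, P(k | x) = P(Z=k) f_k(x) / Σ_j P(Z=j) f_j(x).
Evaluate each component's likelihood at the observed value:
  L_1 = C(15,12)·0.14^12·0.86^3 = 455·5.66939e-11·0.636056 = 1.64075e-08
  L_2 = C(15,12)·0.88^12·0.12^3 = 455·0.215671·0.001728 = 0.169569
  L_3 = C(15,12)·0.91^12·0.09^3 = 455·0.322475·0.000729 = 0.106964
Weight by the priors:
  P(Z=1)·L_1 = 0.07 × 1.64075e-08 = 1.14853e-09
  P(Z=2)·L_2 = 0.25 × 0.169569 = 0.0423923
  P(Z=3)·L_3 = 0.68 × 0.106964 = 0.0727352
Denominator: 1.14853e-09 + 0.0423923 + 0.0727352 = 0.115128
P(Cluster 2 | x) ≈ 0.3682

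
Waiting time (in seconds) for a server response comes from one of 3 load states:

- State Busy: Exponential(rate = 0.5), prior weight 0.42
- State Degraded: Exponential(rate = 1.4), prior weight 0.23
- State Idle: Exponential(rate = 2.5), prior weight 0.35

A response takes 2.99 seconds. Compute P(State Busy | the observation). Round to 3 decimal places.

0.897

Apply Bayes' rule: the posterior for each component is proportional to its prior times its likelihood at x.
Evaluate each component's likelihood at the observed value:
  p_Busy = 0.112124
  p_Degraded = 0.0212898
  p_Idle = 0.00141771
Weight by the priors:
  π_Busy·p_Busy = 0.42 × 0.112124 = 0.0470922
  π_Degraded·p_Degraded = 0.23 × 0.0212898 = 0.00489665
  π_Idle·p_Idle = 0.35 × 0.00141771 = 0.0004962
Sum: 0.0470922 + 0.00489665 + 0.0004962 = 0.0524851
So the posterior for State Busy is 0.0470922 / 0.0524851 ≈ 0.897.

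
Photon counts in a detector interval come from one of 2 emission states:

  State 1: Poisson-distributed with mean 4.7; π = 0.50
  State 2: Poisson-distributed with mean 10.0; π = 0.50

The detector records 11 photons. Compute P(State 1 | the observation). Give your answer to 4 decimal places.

Posterior ∝ prior × likelihood, so P(k | x) ∝ w_k f_k(x); normalise over all components.
Evaluate each component's likelihood at the observed value:
  p_1 = e^(−4.7)·4.7^11/11! = 0.00563296
  p_2 = e^(−10.0)·10.0^11/11! = 0.113736
Multiply by the mixture weights:
  w_1·p_1 = 0.50 × 0.00563296 = 0.00281648
  w_2·p_2 = 0.50 × 0.113736 = 0.0568682
Sum: 0.00281648 + 0.0568682 = 0.0596847
P(State 1 | the observation) = 0.00281648 / 0.0596847 ≈ 0.0472

0.0472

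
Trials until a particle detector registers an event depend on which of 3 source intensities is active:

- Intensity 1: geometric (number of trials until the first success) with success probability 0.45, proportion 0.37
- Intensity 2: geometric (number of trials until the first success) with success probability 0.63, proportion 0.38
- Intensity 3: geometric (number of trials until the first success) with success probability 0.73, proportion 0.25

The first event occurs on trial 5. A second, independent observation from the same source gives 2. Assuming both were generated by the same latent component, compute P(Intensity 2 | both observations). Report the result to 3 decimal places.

Apply Bayes' rule: the posterior for each component is proportional to its prior times its likelihood at x.
Since both observations come from the same component, the likelihood for component k is f_k(x₁)·f_k(x₂).
  p_1 = [0.0411778] × [0.2475] = 0.0101915
  p_2 = [0.0118072] × [0.2331] = 0.00275226
  p_3 = [0.00387952] × [0.1971] = 0.000764653
Weight by the priors:
  w_1·p_1 = 0.37 × 0.0101915 = 0.00377086
  w_2·p_2 = 0.38 × 0.00275226 = 0.00104586
  w_3·p_3 = 0.25 × 0.000764653 = 0.000191163
Sum: 0.00377086 + 0.00104586 + 0.000191163 = 0.00500788
So the posterior for Intensity 2 is 0.00104586 / 0.00500788 ≈ 0.209.

0.209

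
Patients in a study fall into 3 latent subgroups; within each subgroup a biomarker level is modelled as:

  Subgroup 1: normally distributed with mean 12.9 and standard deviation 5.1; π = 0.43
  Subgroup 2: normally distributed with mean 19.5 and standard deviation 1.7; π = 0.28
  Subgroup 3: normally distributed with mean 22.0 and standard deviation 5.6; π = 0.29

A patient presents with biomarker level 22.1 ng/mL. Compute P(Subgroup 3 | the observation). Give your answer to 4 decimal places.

The responsibility of component k is w_k f_k(x) divided by Σ_j w_j f_j(x).
Normal densities:
  p_1 = (1/(5.1·√(2π)))·exp(−(22.1−12.9)²/(2·5.1²)) = 0.078224·exp(-1.62707) = 0.0153714
  p_2 = (1/(1.7·√(2π)))·exp(−(22.1−19.5)²/(2·1.7²)) = 0.234672·exp(-1.16955) = 0.0728672
  p_3 = (1/(5.6·√(2π)))·exp(−(22.1−22.0)²/(2·5.6²)) = 0.071240·exp(-0.00016) = 0.0712283
Prior × likelihood for each component:
  w_1·p_1 = 0.43 × 0.0153714 = 0.00660971
  w_2·p_2 = 0.28 × 0.0728672 = 0.0204028
  w_3·p_3 = 0.29 × 0.0712283 = 0.0206562
Denominator: 0.00660971 + 0.0204028 + 0.0206562 = 0.0476687
P(Subgroup 3 | the observation) = 0.0206562 / 0.0476687 ≈ 0.4333

0.4333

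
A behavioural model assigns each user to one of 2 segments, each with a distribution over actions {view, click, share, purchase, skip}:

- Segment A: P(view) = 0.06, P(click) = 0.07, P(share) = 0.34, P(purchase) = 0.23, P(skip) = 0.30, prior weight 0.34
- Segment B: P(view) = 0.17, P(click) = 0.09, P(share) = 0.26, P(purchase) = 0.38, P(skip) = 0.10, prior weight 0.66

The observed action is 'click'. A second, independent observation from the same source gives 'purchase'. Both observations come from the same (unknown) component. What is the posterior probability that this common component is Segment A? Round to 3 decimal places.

0.195

Apply Bayes' rule: the posterior for each component is proportional to its prior times its likelihood at x.
Since both observations come from the same component, the likelihood for component k is f_k(x₁)·f_k(x₂).
  p_A = [0.07] × [0.23] = 0.0161
  p_B = [0.09] × [0.38] = 0.0342
Multiply by the mixture weights:
  P(Z=A)·p_A = 0.34 × 0.0161 = 0.005474
  P(Z=B)·p_B = 0.66 × 0.0342 = 0.022572
Normaliser: 0.005474 + 0.022572 = 0.028046
Responsibility of Segment A: 0.005474 / 0.028046 ≈ 0.195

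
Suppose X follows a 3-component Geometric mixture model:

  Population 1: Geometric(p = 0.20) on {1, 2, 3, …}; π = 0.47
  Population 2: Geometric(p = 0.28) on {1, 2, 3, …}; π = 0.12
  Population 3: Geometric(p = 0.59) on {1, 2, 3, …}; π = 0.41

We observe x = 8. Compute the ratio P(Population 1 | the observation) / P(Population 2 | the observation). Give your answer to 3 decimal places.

5.849

Posterior odds = (P(Z=i) f_i(x)) / (P(Z=j) f_j(x)); the normalising sum cancels.
Geometric probabilities:
  f_1 = 0.041943
  f_2 = 0.0280857
  f_3 = 0.00114905
Odds = (0.47/0.12) × (0.041943/0.0280857) = 3.91667 × 1.49339 ≈ 5.849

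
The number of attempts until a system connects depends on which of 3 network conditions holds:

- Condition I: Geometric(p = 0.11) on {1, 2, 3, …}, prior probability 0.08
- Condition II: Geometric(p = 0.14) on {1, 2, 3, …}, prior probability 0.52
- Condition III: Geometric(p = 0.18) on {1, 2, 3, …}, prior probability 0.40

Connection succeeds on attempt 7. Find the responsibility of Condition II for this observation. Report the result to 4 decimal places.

By Bayes' theorem, P(k | x) = π_k f_k(x) / Σ_j π_j f_j(x).
Component likelihoods at x = 7:
  L_I = 0.0546679
  L_II = 0.0566394
  L_III = 0.0547212
Weight by the priors:
  π_I·L_I = 0.08 × 0.0546679 = 0.00437344
  π_II·L_II = 0.52 × 0.0566394 = 0.0294525
  π_III·L_III = 0.40 × 0.0547212 = 0.0218885
Marginal: 0.00437344 + 0.0294525 + 0.0218885 = 0.0557144
So the posterior for Condition II is 0.0294525 / 0.0557144 ≈ 0.5286.

0.5286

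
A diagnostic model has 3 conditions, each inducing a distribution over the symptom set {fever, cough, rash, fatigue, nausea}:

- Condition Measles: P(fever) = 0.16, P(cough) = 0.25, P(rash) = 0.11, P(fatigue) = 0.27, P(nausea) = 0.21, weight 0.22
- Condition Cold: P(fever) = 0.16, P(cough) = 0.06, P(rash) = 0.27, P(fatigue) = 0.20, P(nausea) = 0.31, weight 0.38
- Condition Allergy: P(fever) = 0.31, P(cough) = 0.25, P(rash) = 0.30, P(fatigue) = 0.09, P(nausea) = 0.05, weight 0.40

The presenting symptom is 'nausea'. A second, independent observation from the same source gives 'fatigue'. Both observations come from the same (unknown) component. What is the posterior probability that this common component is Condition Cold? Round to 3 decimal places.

0.623

By Bayes' theorem, P(k | x) = w_k f_k(x) / Σ_j w_j f_j(x).
Since both observations come from the same component, the likelihood for component k is f_k(x₁)·f_k(x₂).
  f_Measles = [0.21] × [0.27] = 0.0567
  f_Cold = [0.31] × [0.2] = 0.062
  f_Allergy = [0.05] × [0.09] = 0.0045
Multiply by the mixture weights:
  w_Measles·f_Measles = 0.22 × 0.0567 = 0.012474
  w_Cold·f_Cold = 0.38 × 0.062 = 0.02356
  w_Allergy·f_Allergy = 0.40 × 0.0045 = 0.0018
Marginal: 0.012474 + 0.02356 + 0.0018 = 0.037834
P(Condition Cold | x) = 0.02356 / 0.037834 ≈ 0.623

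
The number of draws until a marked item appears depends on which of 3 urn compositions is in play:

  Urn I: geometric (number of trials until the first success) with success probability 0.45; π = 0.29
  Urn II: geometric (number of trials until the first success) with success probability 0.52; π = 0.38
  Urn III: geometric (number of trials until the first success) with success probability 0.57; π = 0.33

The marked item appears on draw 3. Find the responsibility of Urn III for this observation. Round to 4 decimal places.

Apply Bayes' rule: the posterior for each component is proportional to its prior times its likelihood at x.
Geometric probabilities:
  L_I = 0.45·(1−0.45)^2 = 0.45·0.3025 = 0.136125
  L_II = 0.52·(1−0.52)^2 = 0.52·0.2304 = 0.119808
  L_III = 0.57·(1−0.57)^2 = 0.57·0.1849 = 0.105393
Multiply by the mixture weights:
  π_I·L_I = 0.29 × 0.136125 = 0.0394763
  π_II·L_II = 0.38 × 0.119808 = 0.045527
  π_III·L_III = 0.33 × 0.105393 = 0.0347797
Normaliser: 0.0394763 + 0.045527 + 0.0347797 = 0.119783
So the posterior for Urn III is 0.0347797 / 0.119783 ≈ 0.2904.

0.2904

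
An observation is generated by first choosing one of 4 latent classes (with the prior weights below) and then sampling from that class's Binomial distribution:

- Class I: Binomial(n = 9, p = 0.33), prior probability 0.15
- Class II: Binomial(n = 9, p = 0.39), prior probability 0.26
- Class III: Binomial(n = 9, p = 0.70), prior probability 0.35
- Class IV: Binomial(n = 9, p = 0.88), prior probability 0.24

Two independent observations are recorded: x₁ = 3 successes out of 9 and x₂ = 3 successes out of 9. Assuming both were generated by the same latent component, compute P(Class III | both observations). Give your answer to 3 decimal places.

0.005

By Bayes' theorem, P(k | x) = π_k f_k(x) / Σ_j π_j f_j(x).
Since both observations come from the same component, the likelihood for component k is f_k(x₁)·f_k(x₂).
  f_I = [C(9,3)·0.33^3·0.67^6 = 84·0.035937·0.0904584 = 0.273067] × [0.273067] = 0.0745658
  f_II = [C(9,3)·0.39^3·0.61^6 = 84·0.059319·0.0515204 = 0.256716] × [0.256716] = 0.0659029
  f_III = [C(9,3)·0.70^3·0.30^6 = 84·0.343·0.000729 = 0.0210039] × [0.0210039] = 0.000441166
  f_IV = [C(9,3)·0.88^3·0.12^6 = 84·0.681472·2.98598e-06 = 0.000170929] × [0.000170929] = 2.92166e-08
Multiply by the mixture weights:
  π_I·f_I = 0.15 × 0.0745658 = 0.0111849
  π_II·f_II = 0.26 × 0.0659029 = 0.0171347
  π_III·f_III = 0.35 × 0.000441166 = 0.000154408
  π_IV·f_IV = 0.24 × 2.92166e-08 = 7.01198e-09
Sum: 0.0111849 + 0.0171347 + 0.000154408 + 7.01198e-09 = 0.028474
P(Class III | x₁,x₂) ≈ 0.005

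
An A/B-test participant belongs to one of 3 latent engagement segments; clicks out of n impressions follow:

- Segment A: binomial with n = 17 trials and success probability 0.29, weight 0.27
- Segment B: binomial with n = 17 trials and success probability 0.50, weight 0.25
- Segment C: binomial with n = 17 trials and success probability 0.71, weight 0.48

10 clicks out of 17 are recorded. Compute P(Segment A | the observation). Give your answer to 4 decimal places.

0.0220

P(component k | x) = P(Z=k)·f_k(x) / marginal(x), where marginal(x) = Σ_j P(Z=j)·f_j(x).
Evaluate each component's likelihood at the observed value:
  L_A = 0.00744155
  L_B = 0.148376
  L_C = 0.109205
Multiply by the mixture weights:
  P(Z=A)·L_A = 0.27 × 0.00744155 = 0.00200922
  P(Z=B)·L_B = 0.25 × 0.148376 = 0.0370941
  P(Z=C)·L_C = 0.48 × 0.109205 = 0.0524186
Denominator: 0.00200922 + 0.0370941 + 0.0524186 = 0.091522
P(Segment A | the observation) ≈ 0.0220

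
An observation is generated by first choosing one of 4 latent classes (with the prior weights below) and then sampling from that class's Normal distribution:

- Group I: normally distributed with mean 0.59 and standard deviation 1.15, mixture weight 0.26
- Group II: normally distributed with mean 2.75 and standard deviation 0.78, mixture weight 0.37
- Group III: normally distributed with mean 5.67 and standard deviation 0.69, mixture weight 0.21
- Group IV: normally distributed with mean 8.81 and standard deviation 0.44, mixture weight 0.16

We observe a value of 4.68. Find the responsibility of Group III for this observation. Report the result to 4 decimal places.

By Bayes' theorem, P(k | x) = w_k f_k(x) / Σ_j w_j f_j(x).
Normal densities:
  p_I = (1/(1.15·√(2π)))·exp(−(4.68−0.59)²/(2·1.15²)) = 0.346906·exp(-6.32442) = 0.000621656
  p_II = (1/(0.78·√(2π)))·exp(−(4.68−2.75)²/(2·0.78²)) = 0.511464·exp(-3.06123) = 0.023952
  p_III = (1/(0.69·√(2π)))·exp(−(4.68−5.67)²/(2·0.69²)) = 0.578177·exp(-1.02930) = 0.206558
  p_IV = (1/(0.44·√(2π)))·exp(−(4.68−8.81)²/(2·0.44²)) = 0.906687·exp(-44.05191) = 6.69816e-20
Prior × likelihood for each component:
  w_I·p_I = 0.26 × 0.000621656 = 0.000161631
  w_II·p_II = 0.37 × 0.023952 = 0.00886224
  w_III·p_III = 0.21 × 0.206558 = 0.0433771
  w_IV·p_IV = 0.16 × 6.69816e-20 = 1.07171e-20
Normaliser: 0.000161631 + 0.00886224 + 0.0433771 + 1.07171e-20 = 0.052401
P(Group III | data) = 0.0433771 / 0.052401 ≈ 0.8278

0.8278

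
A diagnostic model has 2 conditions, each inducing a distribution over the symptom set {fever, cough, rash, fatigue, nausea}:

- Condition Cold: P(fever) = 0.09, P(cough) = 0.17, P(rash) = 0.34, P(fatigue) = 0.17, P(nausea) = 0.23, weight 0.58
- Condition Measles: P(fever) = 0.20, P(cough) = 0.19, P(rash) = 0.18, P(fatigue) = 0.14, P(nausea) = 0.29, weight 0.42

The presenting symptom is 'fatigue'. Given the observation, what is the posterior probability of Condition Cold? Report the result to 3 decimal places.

P(component k | x) = π_k·f_k(x) / marginal(x), where marginal(x) = Σ_j π_j·f_j(x).
Evaluate each component's likelihood at the observed value:
  f_Cold = 0.17
  f_Measles = 0.14
Unnormalised posteriors:
  π_Cold·f_Cold = 0.58 × 0.17 = 0.0986
  π_Measles·f_Measles = 0.42 × 0.14 = 0.0588
Normaliser: 0.0986 + 0.0588 = 0.1574
So the posterior for Condition Cold is 0.0986 / 0.1574 ≈ 0.626.

0.626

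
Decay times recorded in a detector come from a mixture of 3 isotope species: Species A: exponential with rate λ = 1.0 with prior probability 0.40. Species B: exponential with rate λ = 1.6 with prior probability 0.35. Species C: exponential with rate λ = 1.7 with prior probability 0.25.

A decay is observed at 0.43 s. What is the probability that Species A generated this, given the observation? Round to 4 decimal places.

0.3487

By Bayes' theorem, P(k | x) = π_k f_k(x) / Σ_j π_j f_j(x).
Component likelihoods at x = 0.43 s:
  f_A = 0.650509
  f_B = 0.804128
  f_C = 0.818426
Unnormalised posteriors:
  π_A·f_A = 0.40 × 0.650509 = 0.260204
  π_B·f_B = 0.35 × 0.804128 = 0.281445
  π_C·f_C = 0.25 × 0.818426 = 0.204607
Evidence: 0.260204 + 0.281445 + 0.204607 = 0.746255
P(Species A | data) = 0.260204 / 0.746255 ≈ 0.3487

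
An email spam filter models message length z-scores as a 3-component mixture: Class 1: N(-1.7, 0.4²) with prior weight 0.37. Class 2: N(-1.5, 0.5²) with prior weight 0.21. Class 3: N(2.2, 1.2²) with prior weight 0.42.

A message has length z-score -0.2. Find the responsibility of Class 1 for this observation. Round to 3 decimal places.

Apply Bayes' rule: the posterior for each component is proportional to its prior times its likelihood at x.
Evaluate each component's likelihood at the observed value:
  L_1 = 0.000881489
  L_2 = 0.0271659
  L_3 = 0.0449925
Weight by the priors:
  π_1·L_1 = 0.37 × 0.000881489 = 0.000326151
  π_2·L_2 = 0.21 × 0.0271659 = 0.00570485
  π_3·L_3 = 0.42 × 0.0449925 = 0.0188968
Evidence: 0.000326151 + 0.00570485 + 0.0188968 = 0.0249278
P(Class 1 | x) ≈ 0.013

0.013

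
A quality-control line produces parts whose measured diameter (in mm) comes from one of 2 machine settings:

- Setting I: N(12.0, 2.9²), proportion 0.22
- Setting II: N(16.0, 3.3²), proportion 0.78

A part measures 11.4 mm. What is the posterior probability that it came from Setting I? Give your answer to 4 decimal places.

0.4536

Apply Bayes' rule: the posterior for each component is proportional to its prior times its likelihood at x.
Component likelihoods at x = 11.4 mm:
  L_I = 0.134653
  L_II = 0.0457577
Prior × likelihood for each component:
  P(Z=I)·L_I = 0.22 × 0.134653 = 0.0296237
  P(Z=II)·L_II = 0.78 × 0.0457577 = 0.035691
Marginal: 0.0296237 + 0.035691 = 0.0653147
P(Setting I | 11.4 mm) = 0.0296237 / 0.0653147 ≈ 0.4536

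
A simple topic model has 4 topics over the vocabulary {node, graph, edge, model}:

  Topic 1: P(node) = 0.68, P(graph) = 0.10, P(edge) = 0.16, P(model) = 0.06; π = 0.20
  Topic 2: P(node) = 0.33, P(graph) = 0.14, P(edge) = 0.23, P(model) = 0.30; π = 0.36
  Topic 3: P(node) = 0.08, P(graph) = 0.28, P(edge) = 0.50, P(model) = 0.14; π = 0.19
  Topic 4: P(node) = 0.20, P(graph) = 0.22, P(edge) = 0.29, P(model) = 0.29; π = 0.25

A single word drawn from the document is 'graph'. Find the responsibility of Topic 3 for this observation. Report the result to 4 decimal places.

By Bayes' theorem, P(k | x) = w_k f_k(x) / Σ_j w_j f_j(x).
Evaluate each component's likelihood at the observed value:
  p_1 = 0.1
  p_2 = 0.14
  p_3 = 0.28
  p_4 = 0.22
Prior × likelihood for each component:
  w_1·p_1 = 0.20 × 0.1 = 0.02
  w_2·p_2 = 0.36 × 0.14 = 0.0504
  w_3·p_3 = 0.19 × 0.28 = 0.0532
  w_4·p_4 = 0.25 × 0.22 = 0.055
Sum: 0.02 + 0.0504 + 0.0532 + 0.055 = 0.1786
P(Topic 3 | data) ≈ 0.2979

0.2979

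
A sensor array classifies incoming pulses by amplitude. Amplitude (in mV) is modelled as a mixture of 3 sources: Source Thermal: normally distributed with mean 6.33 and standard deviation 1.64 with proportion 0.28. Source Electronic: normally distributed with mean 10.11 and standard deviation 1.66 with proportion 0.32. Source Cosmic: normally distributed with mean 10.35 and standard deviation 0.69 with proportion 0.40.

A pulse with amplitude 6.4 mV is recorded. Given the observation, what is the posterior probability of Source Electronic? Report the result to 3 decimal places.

Apply Bayes' rule: the posterior for each component is proportional to its prior times its likelihood at x.
Evaluate each component's likelihood at the observed value:
  p_Thermal = (1/(1.64·√(2π)))·exp(−(6.4−6.33)²/(2·1.64²)) = 0.243257·exp(-0.00091) = 0.243036
  p_Electronic = (1/(1.66·√(2π)))·exp(−(6.4−10.11)²/(2·1.66²)) = 0.240327·exp(-2.49748) = 0.019777
  p_Cosmic = (1/(0.69·√(2π)))·exp(−(6.4−10.35)²/(2·0.69²)) = 0.578177·exp(-16.38574) = 4.4241e-08
Prior × likelihood for each component:
  π_Thermal·p_Thermal = 0.28 × 0.243036 = 0.0680501
  π_Electronic·p_Electronic = 0.32 × 0.019777 = 0.00632865
  π_Cosmic·p_Cosmic = 0.40 × 4.4241e-08 = 1.76964e-08
Marginal: 0.0680501 + 0.00632865 + 1.76964e-08 = 0.0743787
Responsibility of Source Electronic: 0.00632865 / 0.0743787 ≈ 0.085

0.085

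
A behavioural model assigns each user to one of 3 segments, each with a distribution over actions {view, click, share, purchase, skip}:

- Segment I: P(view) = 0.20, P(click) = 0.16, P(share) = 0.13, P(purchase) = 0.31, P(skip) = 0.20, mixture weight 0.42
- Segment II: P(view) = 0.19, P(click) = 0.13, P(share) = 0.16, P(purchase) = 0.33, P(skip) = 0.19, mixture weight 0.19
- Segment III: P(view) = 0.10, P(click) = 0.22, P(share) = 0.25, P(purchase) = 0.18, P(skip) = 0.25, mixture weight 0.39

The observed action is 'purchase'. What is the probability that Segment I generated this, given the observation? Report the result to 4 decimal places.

By Bayes' theorem, P(k | x) = π_k f_k(x) / Σ_j π_j f_j(x).
Component likelihoods at x = 'purchase':
  f_I = 0.31
  f_II = 0.33
  f_III = 0.18
Prior × likelihood for each component:
  π_I·f_I = 0.42 × 0.31 = 0.1302
  π_II·f_II = 0.19 × 0.33 = 0.0627
  π_III·f_III = 0.39 × 0.18 = 0.0702
Normaliser: 0.1302 + 0.0627 + 0.0702 = 0.2631
P(Segment I | x) ≈ 0.4949

0.4949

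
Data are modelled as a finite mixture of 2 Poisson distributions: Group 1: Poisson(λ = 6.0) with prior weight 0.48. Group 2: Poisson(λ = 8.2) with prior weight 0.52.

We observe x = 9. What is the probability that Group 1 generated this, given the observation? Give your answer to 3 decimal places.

0.334

P(component k | x) = π_k·f_k(x) / marginal(x), where marginal(x) = Σ_j π_j·f_j(x).
Evaluate each component's likelihood at the observed value:
  L_1 = 0.0688385
  L_2 = 0.126866
Multiply by the mixture weights:
  π_1·L_1 = 0.48 × 0.0688385 = 0.0330425
  π_2·L_2 = 0.52 × 0.126866 = 0.0659706
Normaliser: 0.0330425 + 0.0659706 = 0.099013
P(Group 1 | data) ≈ 0.334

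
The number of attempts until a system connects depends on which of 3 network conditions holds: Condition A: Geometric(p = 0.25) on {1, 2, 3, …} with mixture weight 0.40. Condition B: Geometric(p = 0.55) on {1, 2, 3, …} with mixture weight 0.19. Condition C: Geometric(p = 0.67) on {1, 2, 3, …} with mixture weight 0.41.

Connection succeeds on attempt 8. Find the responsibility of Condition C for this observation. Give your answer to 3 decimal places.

The responsibility of component k is w_k f_k(x) divided by Σ_j w_j f_j(x).
Geometric probabilities:
  f_A = 0.25·(1−0.25)^7 = 0.25·0.133484 = 0.033371
  f_B = 0.55·(1−0.55)^7 = 0.55·0.00373669 = 0.00205518
  f_C = 0.67·(1−0.67)^7 = 0.67·0.000426184 = 0.000285544
Prior × likelihood for each component:
  w_A·f_A = 0.40 × 0.033371 = 0.0133484
  w_B·f_B = 0.19 × 0.00205518 = 0.000390485
  w_C·f_C = 0.41 × 0.000285544 = 0.000117073
Denominator: 0.0133484 + 0.000390485 + 0.000117073 = 0.0138559
P(Condition C | x) = 0.000117073 / 0.0138559 ≈ 0.008

0.008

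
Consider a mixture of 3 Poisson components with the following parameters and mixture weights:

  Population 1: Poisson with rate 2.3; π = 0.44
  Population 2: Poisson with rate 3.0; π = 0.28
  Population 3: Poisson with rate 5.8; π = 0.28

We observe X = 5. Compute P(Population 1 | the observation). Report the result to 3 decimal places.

P(component k | x) = π_k·f_k(x) / marginal(x), where marginal(x) = Σ_j π_j·f_j(x).
Evaluate each component's likelihood at the observed value:
  f_1 = e^(−2.3)·2.3^5/5! = 0.053775
  f_2 = e^(−3.0)·3.0^5/5! = 0.100819
  f_3 = e^(−5.8)·5.8^5/5! = 0.165596
Unnormalised posteriors:
  π_1·f_1 = 0.44 × 0.053775 = 0.023661
  π_2·f_2 = 0.28 × 0.100819 = 0.0282293
  π_3·f_3 = 0.28 × 0.165596 = 0.046367
Marginal: 0.023661 + 0.0282293 + 0.046367 = 0.0982573
P(Population 1 | the observation) ≈ 0.241

0.241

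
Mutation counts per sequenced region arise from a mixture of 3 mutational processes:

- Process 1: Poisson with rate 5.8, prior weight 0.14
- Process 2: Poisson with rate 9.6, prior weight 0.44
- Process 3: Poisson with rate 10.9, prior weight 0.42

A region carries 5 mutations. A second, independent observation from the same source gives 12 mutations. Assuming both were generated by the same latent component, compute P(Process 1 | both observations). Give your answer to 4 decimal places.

Posterior ∝ prior × likelihood, so P(k | x) ∝ π_k f_k(x); normalise over all components.
Since both observations come from the same component, the likelihood for component k is f_k(x₁)·f_k(x₂).
  p_1 = [e^(−5.8)·5.8^5/5! = 0.165596] × [0.0091599] = 0.00151685
  p_2 = [e^(−9.6)·9.6^5/5! = 0.0460201] × [0.0866345] = 0.00398693
  p_3 = [e^(−10.9)·10.9^5/5! = 0.0236669] × [0.108385] = 0.00256515
Unnormalised posteriors:
  π_1·p_1 = 0.14 × 0.00151685 = 0.000212359
  π_2·p_2 = 0.44 × 0.00398693 = 0.00175425
  π_3·p_3 = 0.42 × 0.00256515 = 0.00107736
Evidence: 0.000212359 + 0.00175425 + 0.00107736 = 0.00304397
So the posterior for Process 1 is 0.000212359 / 0.00304397 ≈ 0.0698.

0.0698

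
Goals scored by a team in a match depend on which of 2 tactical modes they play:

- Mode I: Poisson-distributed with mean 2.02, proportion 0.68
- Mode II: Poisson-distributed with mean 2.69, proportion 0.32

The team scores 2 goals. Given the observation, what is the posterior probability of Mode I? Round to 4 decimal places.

0.7008

By Bayes' theorem, P(k | x) = w_k f_k(x) / Σ_j w_j f_j(x).
Evaluate each component's likelihood at the observed value:
  L_I = 0.270644
  L_II = 0.245597
Weight by the priors:
  w_I·L_I = 0.68 × 0.270644 = 0.184038
  w_II·L_II = 0.32 × 0.245597 = 0.0785909
Normaliser: 0.184038 + 0.0785909 = 0.262629
P(Mode I | x) ≈ 0.7008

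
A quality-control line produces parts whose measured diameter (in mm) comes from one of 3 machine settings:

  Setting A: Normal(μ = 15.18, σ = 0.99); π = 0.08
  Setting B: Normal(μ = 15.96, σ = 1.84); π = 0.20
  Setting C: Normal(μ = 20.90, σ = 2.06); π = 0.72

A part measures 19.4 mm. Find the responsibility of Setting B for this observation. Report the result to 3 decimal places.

Apply Bayes' rule: the posterior for each component is proportional to its prior times its likelihood at x.
Component likelihoods at x = 19.4 mm:
  f_A = (1/(0.99·√(2π)))·exp(−(19.4−15.18)²/(2·0.99²)) = 0.402972·exp(-9.08499) = 4.56787e-05
  f_B = (1/(1.84·√(2π)))·exp(−(19.4−15.96)²/(2·1.84²)) = 0.216816·exp(-1.74764) = 0.0377662
  f_C = (1/(2.06·√(2π)))·exp(−(19.4−20.90)²/(2·2.06²)) = 0.193661·exp(-0.26511) = 0.148562
Weight by the priors:
  π_A·f_A = 0.08 × 4.56787e-05 = 3.65429e-06
  π_B·f_B = 0.20 × 0.0377662 = 0.00755324
  π_C·f_C = 0.72 × 0.148562 = 0.106965
Normaliser: 3.65429e-06 + 0.00755324 + 0.106965 = 0.114522
P(Setting B | the observation) = 0.00755324 / 0.114522 ≈ 0.066

0.066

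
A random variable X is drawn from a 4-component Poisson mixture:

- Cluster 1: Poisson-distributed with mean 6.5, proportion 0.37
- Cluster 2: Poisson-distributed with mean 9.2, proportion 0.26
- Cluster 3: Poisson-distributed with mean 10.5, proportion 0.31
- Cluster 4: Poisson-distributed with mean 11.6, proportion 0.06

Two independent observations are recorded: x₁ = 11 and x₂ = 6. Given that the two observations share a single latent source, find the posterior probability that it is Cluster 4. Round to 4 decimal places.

Apply Bayes' rule: the posterior for each component is proportional to its prior times its likelihood at x.
Since both observations come from the same component, the likelihood for component k is f_k(x₁)·f_k(x₂).
  f_1 = [e^(−6.5)·6.5^11/11! = 0.0329592] × [0.157483] = 0.00519052
  f_2 = [e^(−9.2)·9.2^11/11! = 0.101158] × [0.0850913] = 0.00860769
  f_3 = [e^(−10.5)·10.5^11/11! = 0.117987] × [0.051252] = 0.00604708
  f_4 = [e^(−11.6)·11.6^11/11! = 0.117508] × [0.031017] = 0.00364473
Unnormalised posteriors:
  π_1·f_1 = 0.37 × 0.00519052 = 0.00192049
  π_2·f_2 = 0.26 × 0.00860769 = 0.002238
  π_3·f_3 = 0.31 × 0.00604708 = 0.00187459
  π_4·f_4 = 0.06 × 0.00364473 = 0.000218684
Denominator: 0.00192049 + 0.002238 + 0.00187459 + 0.000218684 = 0.00625177
P(Cluster 4 | x₁, x₂) ≈ 0.0350

0.0350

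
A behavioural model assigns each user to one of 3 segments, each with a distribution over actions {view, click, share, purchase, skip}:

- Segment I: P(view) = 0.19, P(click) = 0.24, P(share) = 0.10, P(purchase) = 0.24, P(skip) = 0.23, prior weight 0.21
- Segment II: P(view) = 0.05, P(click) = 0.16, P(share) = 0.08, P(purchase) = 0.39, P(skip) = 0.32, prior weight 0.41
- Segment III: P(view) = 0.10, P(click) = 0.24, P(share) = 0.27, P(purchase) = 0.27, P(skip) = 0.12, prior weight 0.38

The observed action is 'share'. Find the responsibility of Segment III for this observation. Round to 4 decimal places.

The responsibility of component k is π_k f_k(x) divided by Σ_j π_j f_j(x).
Categorical probabilities:
  p_I = 0.1
  p_II = 0.08
  p_III = 0.27
Unnormalised posteriors:
  π_I·p_I = 0.21 × 0.1 = 0.021
  π_II·p_II = 0.41 × 0.08 = 0.0328
  π_III·p_III = 0.38 × 0.27 = 0.1026
Denominator: 0.021 + 0.0328 + 0.1026 = 0.1564
P(Segment III | data) = 0.1026 / 0.1564 ≈ 0.6560

0.6560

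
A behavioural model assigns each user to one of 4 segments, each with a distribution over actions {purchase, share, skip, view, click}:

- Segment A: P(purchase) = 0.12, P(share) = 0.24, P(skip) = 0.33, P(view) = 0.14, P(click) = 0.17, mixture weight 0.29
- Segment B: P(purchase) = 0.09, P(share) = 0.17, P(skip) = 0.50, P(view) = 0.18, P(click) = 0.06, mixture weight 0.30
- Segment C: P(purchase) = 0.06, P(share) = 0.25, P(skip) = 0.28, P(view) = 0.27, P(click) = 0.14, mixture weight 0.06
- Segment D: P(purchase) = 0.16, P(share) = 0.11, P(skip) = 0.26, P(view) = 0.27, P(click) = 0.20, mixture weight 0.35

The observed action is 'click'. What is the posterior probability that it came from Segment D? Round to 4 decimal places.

Apply Bayes' rule: the posterior for each component is proportional to its prior times its likelihood at x.
Component likelihoods at x = 'click':
  L_A = 0.17
  L_B = 0.06
  L_C = 0.14
  L_D = 0.2
Unnormalised posteriors:
  π_A·L_A = 0.29 × 0.17 = 0.0493
  π_B·L_B = 0.30 × 0.06 = 0.018
  π_C·L_C = 0.06 × 0.14 = 0.0084
  π_D·L_D = 0.35 × 0.2 = 0.07
Marginal: 0.0493 + 0.018 + 0.0084 + 0.07 = 0.1457
P(Segment D | data) = 0.07 / 0.1457 ≈ 0.4804

0.4804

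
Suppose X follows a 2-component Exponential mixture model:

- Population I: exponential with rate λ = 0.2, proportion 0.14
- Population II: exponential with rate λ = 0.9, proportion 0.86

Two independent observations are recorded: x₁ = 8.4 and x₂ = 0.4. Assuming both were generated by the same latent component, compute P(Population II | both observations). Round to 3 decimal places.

Apply Bayes' rule: the posterior for each component is proportional to its prior times its likelihood at x.
Since both observations come from the same component, the likelihood for component k is f_k(x₁)·f_k(x₂).
  L_I = [0.2·e^(−0.2·8.4) = 0.2·e^(−1.6800) = 0.0372748] × [0.184623] = 0.00688179
  L_II = [0.9·e^(−0.9·8.4) = 0.9·e^(−7.5600) = 0.000468788] × [0.627909] = 0.000294356
Prior × likelihood for each component:
  P(Z=I)·L_I = 0.14 × 0.00688179 = 0.000963451
  P(Z=II)·L_II = 0.86 × 0.000294356 = 0.000253146
Evidence: 0.000963451 + 0.000253146 = 0.0012166
P(Population II | data) ≈ 0.208

0.208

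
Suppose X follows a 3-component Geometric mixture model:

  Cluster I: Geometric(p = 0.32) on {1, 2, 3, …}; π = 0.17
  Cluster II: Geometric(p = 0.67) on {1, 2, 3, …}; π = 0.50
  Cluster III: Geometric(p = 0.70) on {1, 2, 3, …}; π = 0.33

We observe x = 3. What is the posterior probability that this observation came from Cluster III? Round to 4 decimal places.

0.2522

Posterior ∝ prior × likelihood, so P(k | x) ∝ π_k f_k(x); normalise over all components.
Evaluate each component's likelihood at the observed value:
  L_I = 0.32·(1−0.32)^2 = 0.32·0.4624 = 0.147968
  L_II = 0.67·(1−0.67)^2 = 0.67·0.1089 = 0.072963
  L_III = 0.70·(1−0.70)^2 = 0.70·0.09 = 0.063
Prior × likelihood for each component:
  π_I·L_I = 0.17 × 0.147968 = 0.0251546
  π_II·L_II = 0.50 × 0.072963 = 0.0364815
  π_III·L_III = 0.33 × 0.063 = 0.02079
Denominator: 0.0251546 + 0.0364815 + 0.02079 = 0.0824261
Responsibility of Cluster III: 0.02079 / 0.0824261 ≈ 0.2522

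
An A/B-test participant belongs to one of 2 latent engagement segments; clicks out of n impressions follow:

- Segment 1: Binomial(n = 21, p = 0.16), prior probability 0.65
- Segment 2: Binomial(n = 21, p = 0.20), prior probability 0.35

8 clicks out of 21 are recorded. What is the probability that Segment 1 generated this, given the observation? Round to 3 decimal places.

0.370

P(component k | x) = P(Z=k)·f_k(x) / marginal(x), where marginal(x) = Σ_j P(Z=j)·f_j(x).
Component likelihoods at x = 8 clicks out of 21:
  f_1 = C(21,8)·0.16^8·0.84^13 = 203490·4.29497e-07·0.103665 = 0.00906011
  f_2 = C(21,8)·0.20^8·0.80^13 = 203490·2.56e-06·0.0549756 = 0.0286387
Weight by the priors:
  P(Z=1)·f_1 = 0.65 × 0.00906011 = 0.00588907
  P(Z=2)·f_2 = 0.35 × 0.0286387 = 0.0100235
Evidence: 0.00588907 + 0.0100235 = 0.0159126
P(Segment 1 | x) ≈ 0.370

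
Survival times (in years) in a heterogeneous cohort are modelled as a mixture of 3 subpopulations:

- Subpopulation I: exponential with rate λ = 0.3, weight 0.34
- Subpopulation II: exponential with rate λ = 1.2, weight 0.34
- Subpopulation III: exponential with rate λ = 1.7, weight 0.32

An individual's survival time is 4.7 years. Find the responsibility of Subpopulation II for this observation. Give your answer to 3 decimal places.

Posterior ∝ prior × likelihood, so P(k | x) ∝ P(Z=k) f_k(x); normalise over all components.
Evaluate each component's likelihood at the observed value:
  p_I = 0.073243
  p_II = 0.00426344
  p_III = 0.000576018
Multiply by the mixture weights:
  P(Z=I)·p_I = 0.34 × 0.073243 = 0.0249026
  P(Z=II)·p_II = 0.34 × 0.00426344 = 0.00144957
  P(Z=III)·p_III = 0.32 × 0.000576018 = 0.000184326
Normaliser: 0.0249026 + 0.00144957 + 0.000184326 = 0.0265365
P(Subpopulation II | the observation) ≈ 0.055

0.055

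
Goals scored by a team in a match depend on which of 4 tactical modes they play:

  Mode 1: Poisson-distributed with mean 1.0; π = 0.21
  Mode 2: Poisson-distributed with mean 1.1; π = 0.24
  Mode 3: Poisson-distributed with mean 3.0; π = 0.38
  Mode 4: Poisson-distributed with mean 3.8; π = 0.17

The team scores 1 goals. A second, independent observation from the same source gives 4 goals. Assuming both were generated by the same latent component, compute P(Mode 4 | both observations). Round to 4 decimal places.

The responsibility of component k is w_k f_k(x) divided by Σ_j w_j f_j(x).
Since both observations come from the same component, the likelihood for component k is f_k(x₁)·f_k(x₂).
  f_1 = [0.367879] × [0.0153283] = 0.00563897
  f_2 = [0.366158] × [0.0203065] = 0.0074354
  f_3 = [0.149361] × [0.168031] = 0.0250974
  f_4 = [0.0850089] × [0.194359] = 0.0165222
Multiply by the mixture weights:
  w_1·f_1 = 0.21 × 0.00563897 = 0.00118418
  w_2·f_2 = 0.24 × 0.0074354 = 0.0017845
  w_3·f_3 = 0.38 × 0.0250974 = 0.009537
  w_4·f_4 = 0.17 × 0.0165222 = 0.00280878
Evidence: 0.00118418 + 0.0017845 + 0.009537 + 0.00280878 = 0.0153145
P(Mode 4 | data) ≈ 0.1834

0.1834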